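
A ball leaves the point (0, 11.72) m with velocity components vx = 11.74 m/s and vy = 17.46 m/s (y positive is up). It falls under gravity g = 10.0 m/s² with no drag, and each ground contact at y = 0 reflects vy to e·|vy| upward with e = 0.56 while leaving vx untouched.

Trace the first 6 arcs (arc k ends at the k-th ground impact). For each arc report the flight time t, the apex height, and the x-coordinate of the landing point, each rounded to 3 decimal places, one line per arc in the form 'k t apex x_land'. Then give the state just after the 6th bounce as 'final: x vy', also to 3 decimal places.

Arc 1: start y=11.720, vy=17.460 → t=4.068, apex=26.963, x_land=47.760, impact vy=-23.222
  bounce: vy ← 0.56·23.222 = 13.004
Arc 2: start y=0.000, vy=13.004 → t=2.601, apex=8.455, x_land=78.294, impact vy=-13.004
  bounce: vy ← 0.56·13.004 = 7.282
Arc 3: start y=0.000, vy=7.282 → t=1.456, apex=2.652, x_land=95.393, impact vy=-7.282
  bounce: vy ← 0.56·7.282 = 4.078
Arc 4: start y=0.000, vy=4.078 → t=0.816, apex=0.832, x_land=104.969, impact vy=-4.078
  bounce: vy ← 0.56·4.078 = 2.284
Arc 5: start y=0.000, vy=2.284 → t=0.457, apex=0.261, x_land=110.331, impact vy=-2.284
  bounce: vy ← 0.56·2.284 = 1.279
Arc 6: start y=0.000, vy=1.279 → t=0.256, apex=0.082, x_land=113.334, impact vy=-1.279
  bounce: vy ← 0.56·1.279 = 0.716

1 4.068 26.963 47.760
2 2.601 8.455 78.294
3 1.456 2.652 95.393
4 0.816 0.832 104.969
5 0.457 0.261 110.331
6 0.256 0.082 113.334
final: 113.334 0.716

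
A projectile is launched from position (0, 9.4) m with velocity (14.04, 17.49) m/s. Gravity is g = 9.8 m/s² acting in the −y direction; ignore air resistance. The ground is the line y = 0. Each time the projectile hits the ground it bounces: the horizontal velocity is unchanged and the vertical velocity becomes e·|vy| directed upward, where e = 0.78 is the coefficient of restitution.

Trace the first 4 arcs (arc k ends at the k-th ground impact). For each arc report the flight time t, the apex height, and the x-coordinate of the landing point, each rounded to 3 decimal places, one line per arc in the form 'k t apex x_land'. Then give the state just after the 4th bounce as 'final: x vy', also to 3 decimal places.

Arc 1: start y=9.400, vy=17.490 → t=4.044, apex=25.007, x_land=56.775, impact vy=-22.139
  bounce: vy ← 0.78·22.139 = 17.269
Arc 2: start y=0.000, vy=17.269 → t=3.524, apex=15.214, x_land=106.254, impact vy=-17.269
  bounce: vy ← 0.78·17.269 = 13.469
Arc 3: start y=0.000, vy=13.469 → t=2.749, apex=9.256, x_land=144.848, impact vy=-13.469
  bounce: vy ← 0.78·13.469 = 10.506
Arc 4: start y=0.000, vy=10.506 → t=2.144, apex=5.632, x_land=174.952, impact vy=-10.506
  bounce: vy ← 0.78·10.506 = 8.195

1 4.044 25.007 56.775
2 3.524 15.214 106.254
3 2.749 9.256 144.848
4 2.144 5.632 174.952
final: 174.952 8.195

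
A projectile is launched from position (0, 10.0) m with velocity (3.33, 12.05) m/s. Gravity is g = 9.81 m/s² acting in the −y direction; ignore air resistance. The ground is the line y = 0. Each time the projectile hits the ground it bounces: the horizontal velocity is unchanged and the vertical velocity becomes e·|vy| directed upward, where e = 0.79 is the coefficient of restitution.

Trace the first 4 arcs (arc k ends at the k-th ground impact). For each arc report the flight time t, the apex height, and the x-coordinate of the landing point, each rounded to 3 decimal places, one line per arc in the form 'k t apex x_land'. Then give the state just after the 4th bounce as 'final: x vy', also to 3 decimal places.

1 3.112 17.401 10.362
2 2.976 10.860 20.272
3 2.351 6.778 28.101
4 1.857 4.230 34.286
final: 34.286 7.197

Arc 1: start y=10.000, vy=12.050 → t=3.112, apex=17.401, x_land=10.362, impact vy=-18.477
  bounce: vy ← 0.79·18.477 = 14.597
Arc 2: start y=0.000, vy=14.597 → t=2.976, apex=10.860, x_land=20.272, impact vy=-14.597
  bounce: vy ← 0.79·14.597 = 11.532
Arc 3: start y=0.000, vy=11.532 → t=2.351, apex=6.778, x_land=28.101, impact vy=-11.532
  bounce: vy ← 0.79·11.532 = 9.110
Arc 4: start y=0.000, vy=9.110 → t=1.857, apex=4.230, x_land=34.286, impact vy=-9.110
  bounce: vy ← 0.79·9.110 = 7.197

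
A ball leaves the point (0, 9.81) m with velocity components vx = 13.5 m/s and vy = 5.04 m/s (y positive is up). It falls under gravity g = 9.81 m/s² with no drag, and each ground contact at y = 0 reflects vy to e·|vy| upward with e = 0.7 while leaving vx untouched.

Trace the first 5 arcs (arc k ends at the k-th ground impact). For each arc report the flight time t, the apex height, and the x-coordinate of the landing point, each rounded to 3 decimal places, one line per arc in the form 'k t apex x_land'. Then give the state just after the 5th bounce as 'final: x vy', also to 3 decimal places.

Arc 1: start y=9.810, vy=5.040 → t=2.018, apex=11.105, x_land=27.248, impact vy=-14.761
  bounce: vy ← 0.7·14.761 = 10.332
Arc 2: start y=0.000, vy=10.332 → t=2.107, apex=5.441, x_land=55.686, impact vy=-10.332
  bounce: vy ← 0.7·10.332 = 7.233
Arc 3: start y=0.000, vy=7.233 → t=1.475, apex=2.666, x_land=75.593, impact vy=-7.233
  bounce: vy ← 0.7·7.233 = 5.063
Arc 4: start y=0.000, vy=5.063 → t=1.032, apex=1.306, x_land=89.527, impact vy=-5.063
  bounce: vy ← 0.7·5.063 = 3.544
Arc 5: start y=0.000, vy=3.544 → t=0.723, apex=0.640, x_land=99.281, impact vy=-3.544
  bounce: vy ← 0.7·3.544 = 2.481

1 2.018 11.105 27.248
2 2.107 5.441 55.686
3 1.475 2.666 75.593
4 1.032 1.306 89.527
5 0.723 0.640 99.281
final: 99.281 2.481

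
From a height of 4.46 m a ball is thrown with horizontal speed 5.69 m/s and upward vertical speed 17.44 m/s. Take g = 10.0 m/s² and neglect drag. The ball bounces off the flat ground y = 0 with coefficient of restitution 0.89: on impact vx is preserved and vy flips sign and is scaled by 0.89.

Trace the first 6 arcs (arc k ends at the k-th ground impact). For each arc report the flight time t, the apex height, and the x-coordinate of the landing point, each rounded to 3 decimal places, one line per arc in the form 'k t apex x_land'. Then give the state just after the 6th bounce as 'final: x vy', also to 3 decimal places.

1 3.727 19.668 21.208
2 3.530 15.579 41.296
3 3.142 12.340 59.174
4 2.796 9.774 75.085
5 2.489 7.742 89.246
6 2.215 6.133 101.849
final: 101.849 9.857

Arc 1: start y=4.460, vy=17.440 → t=3.727, apex=19.668, x_land=21.208, impact vy=-19.833
  bounce: vy ← 0.89·19.833 = 17.651
Arc 2: start y=0.000, vy=17.651 → t=3.530, apex=15.579, x_land=41.296, impact vy=-17.651
  bounce: vy ← 0.89·17.651 = 15.710
Arc 3: start y=0.000, vy=15.710 → t=3.142, apex=12.340, x_land=59.174, impact vy=-15.710
  bounce: vy ← 0.89·15.710 = 13.982
Arc 4: start y=0.000, vy=13.982 → t=2.796, apex=9.774, x_land=75.085, impact vy=-13.982
  bounce: vy ← 0.89·13.982 = 12.444
Arc 5: start y=0.000, vy=12.444 → t=2.489, apex=7.742, x_land=89.246, impact vy=-12.444
  bounce: vy ← 0.89·12.444 = 11.075
Arc 6: start y=0.000, vy=11.075 → t=2.215, apex=6.133, x_land=101.849, impact vy=-11.075
  bounce: vy ← 0.89·11.075 = 9.857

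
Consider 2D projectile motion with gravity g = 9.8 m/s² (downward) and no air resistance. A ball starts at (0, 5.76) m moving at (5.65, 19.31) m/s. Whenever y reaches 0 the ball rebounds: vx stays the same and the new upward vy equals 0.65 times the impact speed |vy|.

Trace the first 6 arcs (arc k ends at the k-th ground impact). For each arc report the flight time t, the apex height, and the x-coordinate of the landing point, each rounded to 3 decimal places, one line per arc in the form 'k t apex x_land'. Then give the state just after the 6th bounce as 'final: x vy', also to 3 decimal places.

1 4.219 24.784 23.840
2 2.924 10.471 40.359
3 1.900 4.424 51.096
4 1.235 1.869 58.075
5 0.803 0.790 62.612
6 0.522 0.334 65.560
final: 65.560 1.662

Arc 1: start y=5.760, vy=19.310 → t=4.219, apex=24.784, x_land=23.840, impact vy=-22.040
  bounce: vy ← 0.65·22.040 = 14.326
Arc 2: start y=0.000, vy=14.326 → t=2.924, apex=10.471, x_land=40.359, impact vy=-14.326
  bounce: vy ← 0.65·14.326 = 9.312
Arc 3: start y=0.000, vy=9.312 → t=1.900, apex=4.424, x_land=51.096, impact vy=-9.312
  bounce: vy ← 0.65·9.312 = 6.053
Arc 4: start y=0.000, vy=6.053 → t=1.235, apex=1.869, x_land=58.075, impact vy=-6.053
  bounce: vy ← 0.65·6.053 = 3.934
Arc 5: start y=0.000, vy=3.934 → t=0.803, apex=0.790, x_land=62.612, impact vy=-3.934
  bounce: vy ← 0.65·3.934 = 2.557
Arc 6: start y=0.000, vy=2.557 → t=0.522, apex=0.334, x_land=65.560, impact vy=-2.557
  bounce: vy ← 0.65·2.557 = 1.662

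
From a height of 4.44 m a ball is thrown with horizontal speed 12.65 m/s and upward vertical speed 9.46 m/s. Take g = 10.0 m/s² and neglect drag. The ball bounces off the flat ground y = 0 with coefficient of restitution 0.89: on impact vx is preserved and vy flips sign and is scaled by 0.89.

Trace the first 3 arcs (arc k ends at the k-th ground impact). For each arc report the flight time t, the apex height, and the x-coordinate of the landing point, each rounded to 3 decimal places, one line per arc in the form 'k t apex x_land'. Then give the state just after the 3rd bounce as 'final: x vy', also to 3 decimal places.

Arc 1: start y=4.440, vy=9.460 → t=2.281, apex=8.915, x_land=28.858, impact vy=-13.353
  bounce: vy ← 0.89·13.353 = 11.884
Arc 2: start y=0.000, vy=11.884 → t=2.377, apex=7.061, x_land=58.924, impact vy=-11.884
  bounce: vy ← 0.89·11.884 = 10.577
Arc 3: start y=0.000, vy=10.577 → t=2.115, apex=5.593, x_land=85.683, impact vy=-10.577
  bounce: vy ← 0.89·10.577 = 9.413

1 2.281 8.915 28.858
2 2.377 7.061 58.924
3 2.115 5.593 85.683
final: 85.683 9.413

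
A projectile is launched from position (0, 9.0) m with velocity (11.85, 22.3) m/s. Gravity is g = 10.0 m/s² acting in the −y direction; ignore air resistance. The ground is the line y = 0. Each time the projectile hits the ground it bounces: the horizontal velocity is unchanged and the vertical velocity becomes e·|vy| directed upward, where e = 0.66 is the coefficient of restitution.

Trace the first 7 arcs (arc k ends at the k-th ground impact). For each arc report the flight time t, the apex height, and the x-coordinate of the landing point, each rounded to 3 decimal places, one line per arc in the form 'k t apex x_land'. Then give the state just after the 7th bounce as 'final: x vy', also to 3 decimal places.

Arc 1: start y=9.000, vy=22.300 → t=4.832, apex=33.864, x_land=57.265, impact vy=-26.025
  bounce: vy ← 0.66·26.025 = 17.176
Arc 2: start y=0.000, vy=17.176 → t=3.435, apex=14.751, x_land=97.973, impact vy=-17.176
  bounce: vy ← 0.66·17.176 = 11.336
Arc 3: start y=0.000, vy=11.336 → t=2.267, apex=6.426, x_land=124.840, impact vy=-11.336
  bounce: vy ← 0.66·11.336 = 7.482
Arc 4: start y=0.000, vy=7.482 → t=1.496, apex=2.799, x_land=142.573, impact vy=-7.482
  bounce: vy ← 0.66·7.482 = 4.938
Arc 5: start y=0.000, vy=4.938 → t=0.988, apex=1.219, x_land=154.276, impact vy=-4.938
  bounce: vy ← 0.66·4.938 = 3.259
Arc 6: start y=0.000, vy=3.259 → t=0.652, apex=0.531, x_land=162.000, impact vy=-3.259
  bounce: vy ← 0.66·3.259 = 2.151
Arc 7: start y=0.000, vy=2.151 → t=0.430, apex=0.231, x_land=167.098, impact vy=-2.151
  bounce: vy ← 0.66·2.151 = 1.420

1 4.832 33.864 57.265
2 3.435 14.751 97.973
3 2.267 6.426 124.840
4 1.496 2.799 142.573
5 0.988 1.219 154.276
6 0.652 0.531 162.000
7 0.430 0.231 167.098
final: 167.098 1.420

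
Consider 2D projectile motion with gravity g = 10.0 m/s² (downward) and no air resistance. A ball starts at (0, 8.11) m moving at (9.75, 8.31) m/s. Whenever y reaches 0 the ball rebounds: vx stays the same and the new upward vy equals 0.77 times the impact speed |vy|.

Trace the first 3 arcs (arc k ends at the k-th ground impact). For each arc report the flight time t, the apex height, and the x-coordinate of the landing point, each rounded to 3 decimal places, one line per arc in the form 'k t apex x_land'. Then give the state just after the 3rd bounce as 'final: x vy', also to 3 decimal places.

Arc 1: start y=8.110, vy=8.310 → t=2.352, apex=11.563, x_land=22.929, impact vy=-15.207
  bounce: vy ← 0.77·15.207 = 11.709
Arc 2: start y=0.000, vy=11.709 → t=2.342, apex=6.856, x_land=45.763, impact vy=-11.709
  bounce: vy ← 0.77·11.709 = 9.016
Arc 3: start y=0.000, vy=9.016 → t=1.803, apex=4.065, x_land=63.344, impact vy=-9.016
  bounce: vy ← 0.77·9.016 = 6.943

1 2.352 11.563 22.929
2 2.342 6.856 45.763
3 1.803 4.065 63.344
final: 63.344 6.943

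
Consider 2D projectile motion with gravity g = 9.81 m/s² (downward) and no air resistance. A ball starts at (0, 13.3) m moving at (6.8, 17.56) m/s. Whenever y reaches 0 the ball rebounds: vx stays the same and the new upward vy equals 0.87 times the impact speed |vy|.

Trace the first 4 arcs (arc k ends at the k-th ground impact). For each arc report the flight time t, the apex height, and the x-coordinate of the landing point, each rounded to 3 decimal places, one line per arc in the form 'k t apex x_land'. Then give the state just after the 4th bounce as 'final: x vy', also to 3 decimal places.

Arc 1: start y=13.300, vy=17.560 → t=4.222, apex=29.016, x_land=28.711, impact vy=-23.860
  bounce: vy ← 0.87·23.860 = 20.758
Arc 2: start y=0.000, vy=20.758 → t=4.232, apex=21.962, x_land=57.489, impact vy=-20.758
  bounce: vy ← 0.87·20.758 = 18.060
Arc 3: start y=0.000, vy=18.060 → t=3.682, apex=16.623, x_land=82.526, impact vy=-18.060
  bounce: vy ← 0.87·18.060 = 15.712
Arc 4: start y=0.000, vy=15.712 → t=3.203, apex=12.582, x_land=104.308, impact vy=-15.712
  bounce: vy ← 0.87·15.712 = 13.669

1 4.222 29.016 28.711
2 4.232 21.962 57.489
3 3.682 16.623 82.526
4 3.203 12.582 104.308
final: 104.308 13.669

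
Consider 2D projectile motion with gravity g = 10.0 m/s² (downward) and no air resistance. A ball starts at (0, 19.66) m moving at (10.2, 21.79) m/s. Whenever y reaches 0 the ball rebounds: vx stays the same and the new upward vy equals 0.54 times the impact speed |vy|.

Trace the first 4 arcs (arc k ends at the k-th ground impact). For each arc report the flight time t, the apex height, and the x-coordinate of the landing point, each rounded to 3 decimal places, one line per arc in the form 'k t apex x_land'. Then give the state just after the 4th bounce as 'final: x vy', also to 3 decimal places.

Arc 1: start y=19.660, vy=21.790 → t=5.125, apex=43.400, x_land=52.277, impact vy=-29.462
  bounce: vy ← 0.54·29.462 = 15.909
Arc 2: start y=0.000, vy=15.909 → t=3.182, apex=12.655, x_land=84.732, impact vy=-15.909
  bounce: vy ← 0.54·15.909 = 8.591
Arc 3: start y=0.000, vy=8.591 → t=1.718, apex=3.690, x_land=102.258, impact vy=-8.591
  bounce: vy ← 0.54·8.591 = 4.639
Arc 4: start y=0.000, vy=4.639 → t=0.928, apex=1.076, x_land=111.722, impact vy=-4.639
  bounce: vy ← 0.54·4.639 = 2.505

1 5.125 43.400 52.277
2 3.182 12.655 84.732
3 1.718 3.690 102.258
4 0.928 1.076 111.722
final: 111.722 2.505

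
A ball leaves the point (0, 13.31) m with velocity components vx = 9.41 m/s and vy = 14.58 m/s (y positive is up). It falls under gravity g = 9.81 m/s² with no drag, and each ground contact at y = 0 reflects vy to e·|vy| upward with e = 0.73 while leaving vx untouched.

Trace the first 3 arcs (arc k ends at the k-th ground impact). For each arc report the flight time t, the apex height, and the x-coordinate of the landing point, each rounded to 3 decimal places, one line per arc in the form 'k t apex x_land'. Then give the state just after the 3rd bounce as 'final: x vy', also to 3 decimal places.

1 3.705 24.145 34.863
2 3.239 12.867 65.344
3 2.365 6.857 87.596
final: 87.596 8.467

Arc 1: start y=13.310, vy=14.580 → t=3.705, apex=24.145, x_land=34.863, impact vy=-21.765
  bounce: vy ← 0.73·21.765 = 15.889
Arc 2: start y=0.000, vy=15.889 → t=3.239, apex=12.867, x_land=65.344, impact vy=-15.889
  bounce: vy ← 0.73·15.889 = 11.599
Arc 3: start y=0.000, vy=11.599 → t=2.365, apex=6.857, x_land=87.596, impact vy=-11.599
  bounce: vy ← 0.73·11.599 = 8.467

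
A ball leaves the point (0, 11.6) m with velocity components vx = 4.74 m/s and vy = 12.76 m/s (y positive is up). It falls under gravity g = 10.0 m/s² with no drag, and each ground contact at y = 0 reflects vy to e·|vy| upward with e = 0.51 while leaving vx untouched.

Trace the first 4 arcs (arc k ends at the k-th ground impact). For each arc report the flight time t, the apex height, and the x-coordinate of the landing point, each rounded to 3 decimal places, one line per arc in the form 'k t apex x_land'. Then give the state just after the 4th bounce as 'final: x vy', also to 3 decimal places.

Arc 1: start y=11.600, vy=12.760 → t=3.263, apex=19.741, x_land=15.467, impact vy=-19.870
  bounce: vy ← 0.51·19.870 = 10.134
Arc 2: start y=0.000, vy=10.134 → t=2.027, apex=5.135, x_land=25.073, impact vy=-10.134
  bounce: vy ← 0.51·10.134 = 5.168
Arc 3: start y=0.000, vy=5.168 → t=1.034, apex=1.336, x_land=29.973, impact vy=-5.168
  bounce: vy ← 0.51·5.168 = 2.636
Arc 4: start y=0.000, vy=2.636 → t=0.527, apex=0.347, x_land=32.472, impact vy=-2.636
  bounce: vy ← 0.51·2.636 = 1.344

1 3.263 19.741 15.467
2 2.027 5.135 25.073
3 1.034 1.336 29.973
4 0.527 0.347 32.472
final: 32.472 1.344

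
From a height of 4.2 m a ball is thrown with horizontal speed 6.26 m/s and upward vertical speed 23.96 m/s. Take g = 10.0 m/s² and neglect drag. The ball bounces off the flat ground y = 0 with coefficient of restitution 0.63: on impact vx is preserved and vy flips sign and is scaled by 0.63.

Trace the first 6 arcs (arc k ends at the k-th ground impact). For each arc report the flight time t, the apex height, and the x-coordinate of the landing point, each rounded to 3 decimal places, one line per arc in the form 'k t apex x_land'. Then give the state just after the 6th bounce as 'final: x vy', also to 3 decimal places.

Arc 1: start y=4.200, vy=23.960 → t=4.961, apex=32.904, x_land=31.058, impact vy=-25.653
  bounce: vy ← 0.63·25.653 = 16.161
Arc 2: start y=0.000, vy=16.161 → t=3.232, apex=13.060, x_land=51.292, impact vy=-16.161
  bounce: vy ← 0.63·16.161 = 10.182
Arc 3: start y=0.000, vy=10.182 → t=2.036, apex=5.183, x_land=64.039, impact vy=-10.182
  bounce: vy ← 0.63·10.182 = 6.414
Arc 4: start y=0.000, vy=6.414 → t=1.283, apex=2.057, x_land=72.070, impact vy=-6.414
  bounce: vy ← 0.63·6.414 = 4.041
Arc 5: start y=0.000, vy=4.041 → t=0.808, apex=0.817, x_land=77.130, impact vy=-4.041
  bounce: vy ← 0.63·4.041 = 2.546
Arc 6: start y=0.000, vy=2.546 → t=0.509, apex=0.324, x_land=80.317, impact vy=-2.546
  bounce: vy ← 0.63·2.546 = 1.604

1 4.961 32.904 31.058
2 3.232 13.060 51.292
3 2.036 5.183 64.039
4 1.283 2.057 72.070
5 0.808 0.817 77.130
6 0.509 0.324 80.317
final: 80.317 1.604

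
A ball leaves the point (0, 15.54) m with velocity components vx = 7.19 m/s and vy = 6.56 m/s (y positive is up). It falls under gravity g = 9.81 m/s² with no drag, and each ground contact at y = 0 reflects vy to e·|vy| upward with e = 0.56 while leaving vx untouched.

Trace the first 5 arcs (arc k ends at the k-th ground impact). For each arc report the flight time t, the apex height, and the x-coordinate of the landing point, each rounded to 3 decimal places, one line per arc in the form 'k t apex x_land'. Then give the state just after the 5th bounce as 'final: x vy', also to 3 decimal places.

1 2.570 17.733 18.479
2 2.130 5.561 33.791
3 1.193 1.744 42.365
4 0.668 0.547 47.167
5 0.374 0.172 49.856
final: 49.856 1.027

Arc 1: start y=15.540, vy=6.560 → t=2.570, apex=17.733, x_land=18.479, impact vy=-18.653
  bounce: vy ← 0.56·18.653 = 10.446
Arc 2: start y=0.000, vy=10.446 → t=2.130, apex=5.561, x_land=33.791, impact vy=-10.446
  bounce: vy ← 0.56·10.446 = 5.850
Arc 3: start y=0.000, vy=5.850 → t=1.193, apex=1.744, x_land=42.365, impact vy=-5.850
  bounce: vy ← 0.56·5.850 = 3.276
Arc 4: start y=0.000, vy=3.276 → t=0.668, apex=0.547, x_land=47.167, impact vy=-3.276
  bounce: vy ← 0.56·3.276 = 1.834
Arc 5: start y=0.000, vy=1.834 → t=0.374, apex=0.172, x_land=49.856, impact vy=-1.834
  bounce: vy ← 0.56·1.834 = 1.027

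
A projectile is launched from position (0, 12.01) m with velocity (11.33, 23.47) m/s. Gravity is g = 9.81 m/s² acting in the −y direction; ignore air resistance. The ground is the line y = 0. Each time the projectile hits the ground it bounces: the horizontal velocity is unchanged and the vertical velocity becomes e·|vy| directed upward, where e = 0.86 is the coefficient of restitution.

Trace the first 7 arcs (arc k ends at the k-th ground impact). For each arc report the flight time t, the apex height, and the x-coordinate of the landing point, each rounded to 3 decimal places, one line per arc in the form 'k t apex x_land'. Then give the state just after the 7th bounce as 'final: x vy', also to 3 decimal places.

1 5.251 40.085 59.496
2 4.917 29.647 115.206
3 4.229 21.927 163.116
4 3.637 16.217 204.319
5 3.128 11.994 239.754
6 2.690 8.871 270.228
7 2.313 6.561 296.435
final: 296.435 9.757

Arc 1: start y=12.010, vy=23.470 → t=5.251, apex=40.085, x_land=59.496, impact vy=-28.044
  bounce: vy ← 0.86·28.044 = 24.118
Arc 2: start y=0.000, vy=24.118 → t=4.917, apex=29.647, x_land=115.206, impact vy=-24.118
  bounce: vy ← 0.86·24.118 = 20.741
Arc 3: start y=0.000, vy=20.741 → t=4.229, apex=21.927, x_land=163.116, impact vy=-20.741
  bounce: vy ← 0.86·20.741 = 17.838
Arc 4: start y=0.000, vy=17.838 → t=3.637, apex=16.217, x_land=204.319, impact vy=-17.838
  bounce: vy ← 0.86·17.838 = 15.340
Arc 5: start y=0.000, vy=15.340 → t=3.128, apex=11.994, x_land=239.754, impact vy=-15.340
  bounce: vy ← 0.86·15.340 = 13.193
Arc 6: start y=0.000, vy=13.193 → t=2.690, apex=8.871, x_land=270.228, impact vy=-13.193
  bounce: vy ← 0.86·13.193 = 11.346
Arc 7: start y=0.000, vy=11.346 → t=2.313, apex=6.561, x_land=296.435, impact vy=-11.346
  bounce: vy ← 0.86·11.346 = 9.757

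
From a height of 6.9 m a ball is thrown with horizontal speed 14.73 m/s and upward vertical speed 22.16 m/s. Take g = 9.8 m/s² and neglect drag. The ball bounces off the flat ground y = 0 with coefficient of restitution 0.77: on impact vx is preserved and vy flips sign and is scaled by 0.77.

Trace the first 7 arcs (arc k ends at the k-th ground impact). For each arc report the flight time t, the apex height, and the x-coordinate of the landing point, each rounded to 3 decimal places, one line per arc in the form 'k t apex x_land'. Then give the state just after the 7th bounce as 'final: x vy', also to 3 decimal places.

1 4.815 31.954 70.924
2 3.933 18.946 128.852
3 3.028 11.233 173.457
4 2.332 6.660 207.802
5 1.795 3.949 234.248
6 1.382 2.341 254.612
7 1.064 1.388 270.292
final: 270.292 4.016

Arc 1: start y=6.900, vy=22.160 → t=4.815, apex=31.954, x_land=70.924, impact vy=-25.026
  bounce: vy ← 0.77·25.026 = 19.270
Arc 2: start y=0.000, vy=19.270 → t=3.933, apex=18.946, x_land=128.852, impact vy=-19.270
  bounce: vy ← 0.77·19.270 = 14.838
Arc 3: start y=0.000, vy=14.838 → t=3.028, apex=11.233, x_land=173.457, impact vy=-14.838
  bounce: vy ← 0.77·14.838 = 11.425
Arc 4: start y=0.000, vy=11.425 → t=2.332, apex=6.660, x_land=207.802, impact vy=-11.425
  bounce: vy ← 0.77·11.425 = 8.797
Arc 5: start y=0.000, vy=8.797 → t=1.795, apex=3.949, x_land=234.248, impact vy=-8.797
  bounce: vy ← 0.77·8.797 = 6.774
Arc 6: start y=0.000, vy=6.774 → t=1.382, apex=2.341, x_land=254.612, impact vy=-6.774
  bounce: vy ← 0.77·6.774 = 5.216
Arc 7: start y=0.000, vy=5.216 → t=1.064, apex=1.388, x_land=270.292, impact vy=-5.216
  bounce: vy ← 0.77·5.216 = 4.016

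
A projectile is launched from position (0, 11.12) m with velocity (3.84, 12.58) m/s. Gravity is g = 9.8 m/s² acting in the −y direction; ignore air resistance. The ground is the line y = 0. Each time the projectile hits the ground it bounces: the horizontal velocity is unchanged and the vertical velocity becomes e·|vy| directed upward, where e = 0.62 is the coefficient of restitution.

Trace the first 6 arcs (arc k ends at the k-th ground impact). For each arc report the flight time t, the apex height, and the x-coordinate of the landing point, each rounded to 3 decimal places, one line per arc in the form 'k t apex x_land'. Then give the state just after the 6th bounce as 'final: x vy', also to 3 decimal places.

Arc 1: start y=11.120, vy=12.580 → t=3.263, apex=19.194, x_land=12.529, impact vy=-19.396
  bounce: vy ← 0.62·19.396 = 12.026
Arc 2: start y=0.000, vy=12.026 → t=2.454, apex=7.378, x_land=21.954, impact vy=-12.026
  bounce: vy ← 0.62·12.026 = 7.456
Arc 3: start y=0.000, vy=7.456 → t=1.522, apex=2.836, x_land=27.796, impact vy=-7.456
  bounce: vy ← 0.62·7.456 = 4.623
Arc 4: start y=0.000, vy=4.623 → t=0.943, apex=1.090, x_land=31.419, impact vy=-4.623
  bounce: vy ← 0.62·4.623 = 2.866
Arc 5: start y=0.000, vy=2.866 → t=0.585, apex=0.419, x_land=33.665, impact vy=-2.866
  bounce: vy ← 0.62·2.866 = 1.777
Arc 6: start y=0.000, vy=1.777 → t=0.363, apex=0.161, x_land=35.058, impact vy=-1.777
  bounce: vy ← 0.62·1.777 = 1.102

1 3.263 19.194 12.529
2 2.454 7.378 21.954
3 1.522 2.836 27.796
4 0.943 1.090 31.419
5 0.585 0.419 33.665
6 0.363 0.161 35.058
final: 35.058 1.102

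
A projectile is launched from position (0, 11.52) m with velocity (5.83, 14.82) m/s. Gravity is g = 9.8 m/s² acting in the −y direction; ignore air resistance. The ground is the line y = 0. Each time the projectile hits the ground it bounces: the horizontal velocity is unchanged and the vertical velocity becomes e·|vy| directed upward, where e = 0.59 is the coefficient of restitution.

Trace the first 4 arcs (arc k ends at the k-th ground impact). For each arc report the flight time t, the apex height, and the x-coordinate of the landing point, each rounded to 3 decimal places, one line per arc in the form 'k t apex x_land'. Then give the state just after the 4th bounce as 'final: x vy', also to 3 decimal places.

Arc 1: start y=11.520, vy=14.820 → t=3.666, apex=22.726, x_land=21.372, impact vy=-21.105
  bounce: vy ← 0.59·21.105 = 12.452
Arc 2: start y=0.000, vy=12.452 → t=2.541, apex=7.911, x_land=36.187, impact vy=-12.452
  bounce: vy ← 0.59·12.452 = 7.347
Arc 3: start y=0.000, vy=7.347 → t=1.499, apex=2.754, x_land=44.928, impact vy=-7.347
  bounce: vy ← 0.59·7.347 = 4.335
Arc 4: start y=0.000, vy=4.335 → t=0.885, apex=0.959, x_land=50.085, impact vy=-4.335
  bounce: vy ← 0.59·4.335 = 2.557

1 3.666 22.726 21.372
2 2.541 7.911 36.187
3 1.499 2.754 44.928
4 0.885 0.959 50.085
final: 50.085 2.557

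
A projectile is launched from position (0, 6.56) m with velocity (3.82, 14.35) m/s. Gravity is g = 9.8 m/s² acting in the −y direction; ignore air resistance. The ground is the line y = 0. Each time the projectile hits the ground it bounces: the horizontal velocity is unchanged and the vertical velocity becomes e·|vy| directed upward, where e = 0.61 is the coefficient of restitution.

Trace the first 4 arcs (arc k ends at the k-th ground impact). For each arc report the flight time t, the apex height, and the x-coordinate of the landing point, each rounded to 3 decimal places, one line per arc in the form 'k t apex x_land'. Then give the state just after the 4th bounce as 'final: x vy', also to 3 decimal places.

Arc 1: start y=6.560, vy=14.350 → t=3.331, apex=17.066, x_land=12.723, impact vy=-18.289
  bounce: vy ← 0.61·18.289 = 11.156
Arc 2: start y=0.000, vy=11.156 → t=2.277, apex=6.350, x_land=21.420, impact vy=-11.156
  bounce: vy ← 0.61·11.156 = 6.805
Arc 3: start y=0.000, vy=6.805 → t=1.389, apex=2.363, x_land=26.726, impact vy=-6.805
  bounce: vy ← 0.61·6.805 = 4.151
Arc 4: start y=0.000, vy=4.151 → t=0.847, apex=0.879, x_land=29.962, impact vy=-4.151
  bounce: vy ← 0.61·4.151 = 2.532

1 3.331 17.066 12.723
2 2.277 6.350 21.420
3 1.389 2.363 26.726
4 0.847 0.879 29.962
final: 29.962 2.532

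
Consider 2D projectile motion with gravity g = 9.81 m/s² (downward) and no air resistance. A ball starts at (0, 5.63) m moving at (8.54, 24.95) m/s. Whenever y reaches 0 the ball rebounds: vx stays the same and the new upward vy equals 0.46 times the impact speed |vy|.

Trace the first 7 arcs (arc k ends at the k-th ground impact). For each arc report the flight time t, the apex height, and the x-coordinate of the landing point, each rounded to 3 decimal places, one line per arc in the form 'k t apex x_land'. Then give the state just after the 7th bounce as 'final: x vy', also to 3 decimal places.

Arc 1: start y=5.630, vy=24.950 → t=5.303, apex=37.358, x_land=45.288, impact vy=-27.073
  bounce: vy ← 0.46·27.073 = 12.454
Arc 2: start y=0.000, vy=12.454 → t=2.539, apex=7.905, x_land=66.971, impact vy=-12.454
  bounce: vy ← 0.46·12.454 = 5.729
Arc 3: start y=0.000, vy=5.729 → t=1.168, apex=1.673, x_land=76.945, impact vy=-5.729
  bounce: vy ← 0.46·5.729 = 2.635
Arc 4: start y=0.000, vy=2.635 → t=0.537, apex=0.354, x_land=81.534, impact vy=-2.635
  bounce: vy ← 0.46·2.635 = 1.212
Arc 5: start y=0.000, vy=1.212 → t=0.247, apex=0.075, x_land=83.644, impact vy=-1.212
  bounce: vy ← 0.46·1.212 = 0.558
Arc 6: start y=0.000, vy=0.558 → t=0.114, apex=0.016, x_land=84.615, impact vy=-0.558
  bounce: vy ← 0.46·0.558 = 0.257
Arc 7: start y=0.000, vy=0.257 → t=0.052, apex=0.003, x_land=85.061, impact vy=-0.257
  bounce: vy ← 0.46·0.257 = 0.118

1 5.303 37.358 45.288
2 2.539 7.905 66.971
3 1.168 1.673 76.945
4 0.537 0.354 81.534
5 0.247 0.075 83.644
6 0.114 0.016 84.615
7 0.052 0.003 85.061
final: 85.061 0.118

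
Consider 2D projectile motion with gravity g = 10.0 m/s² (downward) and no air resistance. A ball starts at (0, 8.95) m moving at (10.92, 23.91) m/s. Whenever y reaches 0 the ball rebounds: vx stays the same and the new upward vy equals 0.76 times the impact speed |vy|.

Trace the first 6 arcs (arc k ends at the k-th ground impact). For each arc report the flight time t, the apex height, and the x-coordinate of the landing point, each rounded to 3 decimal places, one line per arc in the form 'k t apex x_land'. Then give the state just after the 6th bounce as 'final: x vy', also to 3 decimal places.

Arc 1: start y=8.950, vy=23.910 → t=5.131, apex=37.534, x_land=56.029, impact vy=-27.399
  bounce: vy ← 0.76·27.399 = 20.823
Arc 2: start y=0.000, vy=20.823 → t=4.165, apex=21.680, x_land=101.507, impact vy=-20.823
  bounce: vy ← 0.76·20.823 = 15.825
Arc 3: start y=0.000, vy=15.825 → t=3.165, apex=12.522, x_land=136.069, impact vy=-15.825
  bounce: vy ← 0.76·15.825 = 12.027
Arc 4: start y=0.000, vy=12.027 → t=2.405, apex=7.233, x_land=162.337, impact vy=-12.027
  bounce: vy ← 0.76·12.027 = 9.141
Arc 5: start y=0.000, vy=9.141 → t=1.828, apex=4.178, x_land=182.301, impact vy=-9.141
  bounce: vy ← 0.76·9.141 = 6.947
Arc 6: start y=0.000, vy=6.947 → t=1.389, apex=2.413, x_land=197.473, impact vy=-6.947
  bounce: vy ← 0.76·6.947 = 5.280

1 5.131 37.534 56.029
2 4.165 21.680 101.507
3 3.165 12.522 136.069
4 2.405 7.233 162.337
5 1.828 4.178 182.301
6 1.389 2.413 197.473
final: 197.473 5.280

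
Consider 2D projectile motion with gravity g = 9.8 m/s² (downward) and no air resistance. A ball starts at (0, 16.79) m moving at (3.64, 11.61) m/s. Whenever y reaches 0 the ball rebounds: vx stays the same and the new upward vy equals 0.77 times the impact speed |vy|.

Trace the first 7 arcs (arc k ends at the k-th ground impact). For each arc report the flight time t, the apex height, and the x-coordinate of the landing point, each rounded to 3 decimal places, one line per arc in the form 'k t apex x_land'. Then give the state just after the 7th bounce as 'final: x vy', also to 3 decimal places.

1 3.382 23.667 12.312
2 3.385 14.032 24.632
3 2.606 8.320 34.118
4 2.007 4.933 41.422
5 1.545 2.925 47.046
6 1.190 1.734 51.377
7 0.916 1.028 54.712
final: 54.712 3.456

Arc 1: start y=16.790, vy=11.610 → t=3.382, apex=23.667, x_land=12.312, impact vy=-21.538
  bounce: vy ← 0.77·21.538 = 16.584
Arc 2: start y=0.000, vy=16.584 → t=3.385, apex=14.032, x_land=24.632, impact vy=-16.584
  bounce: vy ← 0.77·16.584 = 12.770
Arc 3: start y=0.000, vy=12.770 → t=2.606, apex=8.320, x_land=34.118, impact vy=-12.770
  bounce: vy ← 0.77·12.770 = 9.833
Arc 4: start y=0.000, vy=9.833 → t=2.007, apex=4.933, x_land=41.422, impact vy=-9.833
  bounce: vy ← 0.77·9.833 = 7.571
Arc 5: start y=0.000, vy=7.571 → t=1.545, apex=2.925, x_land=47.046, impact vy=-7.571
  bounce: vy ← 0.77·7.571 = 5.830
Arc 6: start y=0.000, vy=5.830 → t=1.190, apex=1.734, x_land=51.377, impact vy=-5.830
  bounce: vy ← 0.77·5.830 = 4.489
Arc 7: start y=0.000, vy=4.489 → t=0.916, apex=1.028, x_land=54.712, impact vy=-4.489
  bounce: vy ← 0.77·4.489 = 3.456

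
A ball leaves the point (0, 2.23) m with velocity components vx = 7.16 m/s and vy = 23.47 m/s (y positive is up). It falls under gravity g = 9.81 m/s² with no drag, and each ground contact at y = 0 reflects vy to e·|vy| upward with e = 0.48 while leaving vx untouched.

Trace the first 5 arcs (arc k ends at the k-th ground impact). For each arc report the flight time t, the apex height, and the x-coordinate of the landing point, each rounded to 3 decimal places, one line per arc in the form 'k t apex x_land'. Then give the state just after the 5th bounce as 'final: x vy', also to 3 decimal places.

1 4.878 30.305 34.927
2 2.386 6.982 52.013
3 1.145 1.609 60.214
4 0.550 0.371 64.150
5 0.264 0.085 66.040
final: 66.040 0.621

Arc 1: start y=2.230, vy=23.470 → t=4.878, apex=30.305, x_land=34.927, impact vy=-24.384
  bounce: vy ← 0.48·24.384 = 11.704
Arc 2: start y=0.000, vy=11.704 → t=2.386, apex=6.982, x_land=52.013, impact vy=-11.704
  bounce: vy ← 0.48·11.704 = 5.618
Arc 3: start y=0.000, vy=5.618 → t=1.145, apex=1.609, x_land=60.214, impact vy=-5.618
  bounce: vy ← 0.48·5.618 = 2.697
Arc 4: start y=0.000, vy=2.697 → t=0.550, apex=0.371, x_land=64.150, impact vy=-2.697
  bounce: vy ← 0.48·2.697 = 1.294
Arc 5: start y=0.000, vy=1.294 → t=0.264, apex=0.085, x_land=66.040, impact vy=-1.294
  bounce: vy ← 0.48·1.294 = 0.621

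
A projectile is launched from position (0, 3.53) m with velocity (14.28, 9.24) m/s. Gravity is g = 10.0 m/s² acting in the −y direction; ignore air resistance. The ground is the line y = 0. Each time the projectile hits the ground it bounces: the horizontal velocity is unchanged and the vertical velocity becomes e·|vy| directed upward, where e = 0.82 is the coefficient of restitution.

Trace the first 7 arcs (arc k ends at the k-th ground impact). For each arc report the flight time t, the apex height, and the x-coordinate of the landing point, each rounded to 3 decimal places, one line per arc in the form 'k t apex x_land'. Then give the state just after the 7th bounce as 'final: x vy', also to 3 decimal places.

1 2.173 7.799 31.029
2 2.048 5.244 60.278
3 1.680 3.526 84.261
4 1.377 2.371 103.928
5 1.129 1.594 120.055
6 0.926 1.072 133.279
7 0.759 0.721 144.122
final: 144.122 3.113

Arc 1: start y=3.530, vy=9.240 → t=2.173, apex=7.799, x_land=31.029, impact vy=-12.489
  bounce: vy ← 0.82·12.489 = 10.241
Arc 2: start y=0.000, vy=10.241 → t=2.048, apex=5.244, x_land=60.278, impact vy=-10.241
  bounce: vy ← 0.82·10.241 = 8.398
Arc 3: start y=0.000, vy=8.398 → t=1.680, apex=3.526, x_land=84.261, impact vy=-8.398
  bounce: vy ← 0.82·8.398 = 6.886
Arc 4: start y=0.000, vy=6.886 → t=1.377, apex=2.371, x_land=103.928, impact vy=-6.886
  bounce: vy ← 0.82·6.886 = 5.647
Arc 5: start y=0.000, vy=5.647 → t=1.129, apex=1.594, x_land=120.055, impact vy=-5.647
  bounce: vy ← 0.82·5.647 = 4.630
Arc 6: start y=0.000, vy=4.630 → t=0.926, apex=1.072, x_land=133.279, impact vy=-4.630
  bounce: vy ← 0.82·4.630 = 3.797
Arc 7: start y=0.000, vy=3.797 → t=0.759, apex=0.721, x_land=144.122, impact vy=-3.797
  bounce: vy ← 0.82·3.797 = 3.113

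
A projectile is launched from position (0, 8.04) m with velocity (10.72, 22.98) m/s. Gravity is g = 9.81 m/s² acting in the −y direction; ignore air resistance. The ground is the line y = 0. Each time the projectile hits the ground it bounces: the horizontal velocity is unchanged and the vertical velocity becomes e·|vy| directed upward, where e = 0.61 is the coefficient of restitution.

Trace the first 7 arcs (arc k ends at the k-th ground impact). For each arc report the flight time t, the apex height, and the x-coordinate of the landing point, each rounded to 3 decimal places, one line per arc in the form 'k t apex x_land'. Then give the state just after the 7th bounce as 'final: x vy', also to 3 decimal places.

Arc 1: start y=8.040, vy=22.980 → t=5.012, apex=34.955, x_land=53.729, impact vy=-26.188
  bounce: vy ← 0.61·26.188 = 15.975
Arc 2: start y=0.000, vy=15.975 → t=3.257, apex=13.007, x_land=88.643, impact vy=-15.975
  bounce: vy ← 0.61·15.975 = 9.745
Arc 3: start y=0.000, vy=9.745 → t=1.987, apex=4.840, x_land=109.940, impact vy=-9.745
  bounce: vy ← 0.61·9.745 = 5.944
Arc 4: start y=0.000, vy=5.944 → t=1.212, apex=1.801, x_land=122.931, impact vy=-5.944
  bounce: vy ← 0.61·5.944 = 3.626
Arc 5: start y=0.000, vy=3.626 → t=0.739, apex=0.670, x_land=130.856, impact vy=-3.626
  bounce: vy ← 0.61·3.626 = 2.212
Arc 6: start y=0.000, vy=2.212 → t=0.451, apex=0.249, x_land=135.690, impact vy=-2.212
  bounce: vy ← 0.61·2.212 = 1.349
Arc 7: start y=0.000, vy=1.349 → t=0.275, apex=0.093, x_land=138.639, impact vy=-1.349
  bounce: vy ← 0.61·1.349 = 0.823

1 5.012 34.955 53.729
2 3.257 13.007 88.643
3 1.987 4.840 109.940
4 1.212 1.801 122.931
5 0.739 0.670 130.856
6 0.451 0.249 135.690
7 0.275 0.093 138.639
final: 138.639 0.823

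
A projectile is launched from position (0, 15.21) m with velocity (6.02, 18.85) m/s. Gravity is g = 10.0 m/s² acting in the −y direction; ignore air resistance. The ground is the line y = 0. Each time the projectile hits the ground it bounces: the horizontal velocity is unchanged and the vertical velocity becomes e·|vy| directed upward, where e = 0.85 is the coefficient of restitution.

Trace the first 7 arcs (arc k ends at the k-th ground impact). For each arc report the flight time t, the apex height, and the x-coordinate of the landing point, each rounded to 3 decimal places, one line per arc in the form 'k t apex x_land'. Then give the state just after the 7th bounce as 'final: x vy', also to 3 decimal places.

1 4.453 32.976 26.808
2 4.366 23.825 53.090
3 3.711 17.214 75.430
4 3.154 12.437 94.418
5 2.681 8.986 110.559
6 2.279 6.492 124.278
7 1.937 4.691 135.940
final: 135.940 8.233

Arc 1: start y=15.210, vy=18.850 → t=4.453, apex=32.976, x_land=26.808, impact vy=-25.681
  bounce: vy ← 0.85·25.681 = 21.829
Arc 2: start y=0.000, vy=21.829 → t=4.366, apex=23.825, x_land=53.090, impact vy=-21.829
  bounce: vy ← 0.85·21.829 = 18.555
Arc 3: start y=0.000, vy=18.555 → t=3.711, apex=17.214, x_land=75.430, impact vy=-18.555
  bounce: vy ← 0.85·18.555 = 15.771
Arc 4: start y=0.000, vy=15.771 → t=3.154, apex=12.437, x_land=94.418, impact vy=-15.771
  bounce: vy ← 0.85·15.771 = 13.406
Arc 5: start y=0.000, vy=13.406 → t=2.681, apex=8.986, x_land=110.559, impact vy=-13.406
  bounce: vy ← 0.85·13.406 = 11.395
Arc 6: start y=0.000, vy=11.395 → t=2.279, apex=6.492, x_land=124.278, impact vy=-11.395
  bounce: vy ← 0.85·11.395 = 9.686
Arc 7: start y=0.000, vy=9.686 → t=1.937, apex=4.691, x_land=135.940, impact vy=-9.686
  bounce: vy ← 0.85·9.686 = 8.233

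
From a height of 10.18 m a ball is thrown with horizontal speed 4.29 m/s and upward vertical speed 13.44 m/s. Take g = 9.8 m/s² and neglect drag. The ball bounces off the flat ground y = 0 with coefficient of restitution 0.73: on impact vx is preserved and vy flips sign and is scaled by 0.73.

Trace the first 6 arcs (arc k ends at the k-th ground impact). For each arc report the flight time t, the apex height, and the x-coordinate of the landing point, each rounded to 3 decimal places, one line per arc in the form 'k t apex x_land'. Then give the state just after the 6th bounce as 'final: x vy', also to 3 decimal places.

1 3.361 19.396 14.419
2 2.905 10.336 26.880
3 2.120 5.508 35.977
4 1.548 2.935 42.618
5 1.130 1.564 47.465
6 0.825 0.834 51.004
final: 51.004 2.951

Arc 1: start y=10.180, vy=13.440 → t=3.361, apex=19.396, x_land=14.419, impact vy=-19.498
  bounce: vy ← 0.73·19.498 = 14.233
Arc 2: start y=0.000, vy=14.233 → t=2.905, apex=10.336, x_land=26.880, impact vy=-14.233
  bounce: vy ← 0.73·14.233 = 10.390
Arc 3: start y=0.000, vy=10.390 → t=2.120, apex=5.508, x_land=35.977, impact vy=-10.390
  bounce: vy ← 0.73·10.390 = 7.585
Arc 4: start y=0.000, vy=7.585 → t=1.548, apex=2.935, x_land=42.618, impact vy=-7.585
  bounce: vy ← 0.73·7.585 = 5.537
Arc 5: start y=0.000, vy=5.537 → t=1.130, apex=1.564, x_land=47.465, impact vy=-5.537
  bounce: vy ← 0.73·5.537 = 4.042
Arc 6: start y=0.000, vy=4.042 → t=0.825, apex=0.834, x_land=51.004, impact vy=-4.042
  bounce: vy ← 0.73·4.042 = 2.951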